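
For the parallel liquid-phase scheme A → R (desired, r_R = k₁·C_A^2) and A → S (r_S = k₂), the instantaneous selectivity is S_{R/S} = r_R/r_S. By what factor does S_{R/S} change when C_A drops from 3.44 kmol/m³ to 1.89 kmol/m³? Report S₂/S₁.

S_{R/S} = (k₁/k₂)·C_A^2, so S₂/S₁ = (C_{A,2}/C_{A,1})^2.
= (1.89/3.44)^2 = (0.5494)^2 = 0.302.
Selectivity toward R falls as C_A falls — high-concentration operation is favoured.

0.302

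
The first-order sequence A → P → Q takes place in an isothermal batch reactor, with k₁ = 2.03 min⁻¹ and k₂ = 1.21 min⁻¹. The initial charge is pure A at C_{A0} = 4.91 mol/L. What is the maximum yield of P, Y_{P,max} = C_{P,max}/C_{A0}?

At the optimum, C_{P,max}/C_{A0} = (k₁/k₂)^[k₂/(k₂−k₁)].
= (2.03/1.21)^(1.21/(1.21−2.03)) = (1.678)^(-1.476) = 0.4660.

0.466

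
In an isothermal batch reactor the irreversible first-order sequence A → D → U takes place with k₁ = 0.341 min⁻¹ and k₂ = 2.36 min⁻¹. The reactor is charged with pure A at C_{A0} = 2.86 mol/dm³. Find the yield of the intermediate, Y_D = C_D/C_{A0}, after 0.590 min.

The intermediate concentration in a first-order A→B→C sequence is C_D = k₁C_{A0}(e^(−k₁t) − e^(−k₂t))/(k₂−k₁).
e^(−k₁t) = e^(−0.341×0.590) = e^(−0.2012) = 0.8178; e^(−k₂t) = e^(−1.392) = 0.2485.
C_D = 0.341×2.86/(2.36−0.341) × (0.8178−0.2485) = 0.4830×0.5693 = 0.2750 mol/dm³.
Y_D = C_D/C_{A0} = 0.2750/2.86 = 0.0961.

0.0961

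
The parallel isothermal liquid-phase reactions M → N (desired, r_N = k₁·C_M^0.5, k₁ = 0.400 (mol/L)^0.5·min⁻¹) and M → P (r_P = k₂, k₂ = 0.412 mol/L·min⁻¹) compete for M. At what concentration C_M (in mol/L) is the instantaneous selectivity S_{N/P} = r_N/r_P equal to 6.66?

S_{N/P} = (k₁/k₂)·C_M^0.5 ⇒ C_M = (S·k₂/k₁)^(2).
= (6.66×0.412/0.400)^(2) = (6.860)^(2) = 47.1 mol/L.

47.1 mol/L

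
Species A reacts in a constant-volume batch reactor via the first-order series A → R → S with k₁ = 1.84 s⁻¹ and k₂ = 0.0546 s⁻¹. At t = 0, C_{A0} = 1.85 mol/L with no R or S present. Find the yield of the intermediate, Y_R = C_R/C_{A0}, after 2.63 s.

Solving the coupled first-order balances gives C_R(t) = [k₁/(k₂−k₁)]·C_{A0}·(e^(−k₁t) − e^(−k₂t)).
e^(−k₁t) = e^(−1.84×2.63) = e^(−4.839) = 0.007913; e^(−k₂t) = e^(−0.1436) = 0.8662.
C_R = 1.84×1.85/(0.0546−1.84) × (0.007913−0.8662) = (-1.907)×(-0.8583) = 1.636 mol/L.
Y_R = C_R/C_{A0} = 1.636/1.85 = 0.885.

0.885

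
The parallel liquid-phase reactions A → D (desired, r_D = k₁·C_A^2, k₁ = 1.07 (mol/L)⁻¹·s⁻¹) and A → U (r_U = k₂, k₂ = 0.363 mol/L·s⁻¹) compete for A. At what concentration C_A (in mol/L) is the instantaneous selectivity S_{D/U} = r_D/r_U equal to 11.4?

S_{D/U} = (k₁/k₂)·C_A^2 ⇒ C_A = (S·k₂/k₁)^(0.5).
= (11.4×0.363/1.07)^(0.5) = (3.867)^(0.5) = 1.97 mol/L.

1.97 mol/L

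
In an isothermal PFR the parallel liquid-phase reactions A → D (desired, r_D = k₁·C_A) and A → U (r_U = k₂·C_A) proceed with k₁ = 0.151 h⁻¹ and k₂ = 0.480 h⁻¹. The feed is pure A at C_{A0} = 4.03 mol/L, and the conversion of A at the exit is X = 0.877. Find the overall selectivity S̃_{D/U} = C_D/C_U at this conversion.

0.315

C_A = C_{A0}(1−X) = 0.4957 mol/L.
Both paths are first order in A, so the instantaneous fraction to D is constant: dC_D/d(−C_A) = k₁/(k₁+k₂) = 0.2393.
C_D = 0.2393·(C_{A0}−C_A) = 0.2393×3.534 = 0.846 mol/L.
C_U = (C_{A0}−C_A)−C_D = 2.689 mol/L; S̃_{D/U} = 0.8458/2.689 = 0.315.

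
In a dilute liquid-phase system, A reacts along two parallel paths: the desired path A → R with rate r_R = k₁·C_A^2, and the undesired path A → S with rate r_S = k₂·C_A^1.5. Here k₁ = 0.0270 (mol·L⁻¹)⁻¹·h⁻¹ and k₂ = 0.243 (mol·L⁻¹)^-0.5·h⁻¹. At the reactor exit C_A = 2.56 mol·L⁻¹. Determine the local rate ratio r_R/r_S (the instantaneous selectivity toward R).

0.178

S_{R/S} = r_R/r_S = (k₁·C_A^2)/(k₂·C_A^1.5) = (k₁/k₂)·C_A^0.5.
= (0.0270×2.560^2) / (0.243×2.560^1.5) = 0.1769/0.9953 = 0.178.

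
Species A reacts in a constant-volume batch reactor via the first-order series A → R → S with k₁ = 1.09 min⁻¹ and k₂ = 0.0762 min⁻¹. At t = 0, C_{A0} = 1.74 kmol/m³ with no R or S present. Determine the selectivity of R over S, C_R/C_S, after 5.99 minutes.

2.13

For first-order series with pure A initially, C_R(t) = k₁C_{A0}/(k₂−k₁)·(e^(−k₁t) − e^(−k₂t)).
e^(−k₁t) = e^(−1.09×5.99) = e^(−6.529) = 0.001460; e^(−k₂t) = e^(−0.4564) = 0.6335.
C_R = 1.09×1.74/(0.0762−1.09) × (0.001460−0.6335) = (-1.871)×(-0.6321) = 1.182 kmol/m³.
C_A = C_{A0}e^(−k₁t) = 0.002541 kmol/m³, so C_S = C_{A0}−C_A−C_R = 0.5550 kmol/m³; C_R/C_S = 2.13.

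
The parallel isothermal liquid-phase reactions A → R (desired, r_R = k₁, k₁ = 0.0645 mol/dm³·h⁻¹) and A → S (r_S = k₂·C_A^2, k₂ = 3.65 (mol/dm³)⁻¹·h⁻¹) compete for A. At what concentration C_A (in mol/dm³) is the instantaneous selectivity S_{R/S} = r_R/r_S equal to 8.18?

S_{R/S} = (k₁/k₂)·C_A^-2 ⇒ C_A = (S·k₂/k₁)^(-0.5).
= (8.18×3.65/0.0645)^(-0.5) = (462.9)^(-0.5) = 0.0465 mol/dm³.

0.0465 mol/dm³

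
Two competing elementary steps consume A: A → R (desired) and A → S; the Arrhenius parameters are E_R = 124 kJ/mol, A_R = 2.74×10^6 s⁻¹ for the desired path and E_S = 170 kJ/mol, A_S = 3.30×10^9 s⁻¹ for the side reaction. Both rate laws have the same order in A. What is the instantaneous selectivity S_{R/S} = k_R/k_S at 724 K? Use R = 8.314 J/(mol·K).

1.73

k_R/k_S = (A_R/A_S)·exp[−(E_R−E_S)/(RT)] = (A_R/A_S)·exp[(E_S−E_R)/(RT)].
(E_S−E_R)/(RT) = (170−124)×10³/(8.314×724) = 46000/6019 = 7.642.
k_R/k_S = (2.74×10^6/3.30×10^9)·exp(7.642) = 8.303×10^-4 × 2084 = 1.73.
Since E_R < E_S, lowering the temperature improves selectivity toward R.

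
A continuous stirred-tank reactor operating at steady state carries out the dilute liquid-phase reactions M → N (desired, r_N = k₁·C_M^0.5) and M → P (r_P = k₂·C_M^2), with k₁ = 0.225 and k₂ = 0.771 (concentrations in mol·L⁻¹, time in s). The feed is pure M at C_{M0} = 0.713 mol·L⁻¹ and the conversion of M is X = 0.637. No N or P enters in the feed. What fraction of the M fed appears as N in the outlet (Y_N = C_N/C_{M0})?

0.439

Exit C_M = C_{M0}(1−X) = 0.713×0.363 = 0.2588 mol·L⁻¹.
Rates in a CSTR are evaluated at the outlet concentration: r_N = 0.225×0.2588^0.5 = 0.1145, r_P = 0.771×0.2588^2 = 0.05165.
Fraction of consumed M going to N: r_N/(r_N+r_P) = 0.6891.
C_N = 0.6891·C_{M0}·X = 0.6891×0.713×0.637 = 0.313 mol·L⁻¹; Y_N = C_N/C_{M0} = 0.439.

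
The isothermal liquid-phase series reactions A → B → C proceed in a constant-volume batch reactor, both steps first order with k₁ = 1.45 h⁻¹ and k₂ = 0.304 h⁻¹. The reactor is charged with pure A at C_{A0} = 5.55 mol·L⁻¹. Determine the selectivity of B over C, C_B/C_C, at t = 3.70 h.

0.686

For first-order series with pure A initially, C_B(t) = k₁C_{A0}/(k₂−k₁)·(e^(−k₁t) − e^(−k₂t)).
e^(−k₁t) = e^(−1.45×3.70) = e^(−5.365) = 0.004677; e^(−k₂t) = e^(−1.125) = 0.3247.
C_B = 1.45×5.55/(0.304−1.45) × (0.004677−0.3247) = (-7.022)×(-0.3200) = 2.247 mol·L⁻¹.
C_A = C_{A0}e^(−k₁t) = 0.02596 mol·L⁻¹, so C_C = C_{A0}−C_A−C_B = 3.277 mol·L⁻¹; C_B/C_C = 0.686.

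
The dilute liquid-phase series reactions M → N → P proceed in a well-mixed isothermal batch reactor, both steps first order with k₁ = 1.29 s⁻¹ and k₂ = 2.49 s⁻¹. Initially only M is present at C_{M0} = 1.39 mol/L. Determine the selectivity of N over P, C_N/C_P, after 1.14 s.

0.314

Solving the coupled first-order balances gives C_N(t) = [k₁/(k₂−k₁)]·C_{M0}·(e^(−k₁t) − e^(−k₂t)).
e^(−k₁t) = e^(−1.29×1.14) = e^(−1.471) = 0.2298; e^(−k₂t) = e^(−2.839) = 0.05851.
C_N = 1.29×1.39/(2.49−1.29) × (0.2298−0.05851) = 1.494×0.1713 = 0.2559 mol/L.
C_M = C_{M0}e^(−k₁t) = 0.3194 mol/L, so C_P = C_{M0}−C_M−C_N = 0.8147 mol/L; C_N/C_P = 0.314.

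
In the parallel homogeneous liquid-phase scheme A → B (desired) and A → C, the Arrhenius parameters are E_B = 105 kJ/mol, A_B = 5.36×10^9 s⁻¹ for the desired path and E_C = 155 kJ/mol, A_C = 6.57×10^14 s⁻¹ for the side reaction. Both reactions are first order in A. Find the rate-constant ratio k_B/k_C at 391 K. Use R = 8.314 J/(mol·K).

39.0

With equal orders, S_{B/C} = k_B/k_C = (A_B/A_C)·exp[(E_C−E_B)/(RT)].
(E_C−E_B)/(RT) = (155−105)×10³/(8.314×391) = 50000/3251 = 15.38.
k_B/k_C = (5.36×10^9/6.57×10^14)·exp(15.38) = 8.158×10^-6 × 4.785×10^6 = 39.0.
Since E_B < E_C, lowering the temperature improves selectivity toward B.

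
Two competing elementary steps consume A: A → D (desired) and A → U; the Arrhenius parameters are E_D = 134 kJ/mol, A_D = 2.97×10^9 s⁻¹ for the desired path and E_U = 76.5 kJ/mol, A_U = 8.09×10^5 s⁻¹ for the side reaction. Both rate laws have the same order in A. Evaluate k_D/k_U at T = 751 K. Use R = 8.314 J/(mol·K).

With equal orders, S_{D/U} = k_D/k_U = (A_D/A_U)·exp[(E_U−E_D)/(RT)].
(E_U−E_D)/(RT) = (76.5−134)×10³/(8.314×751) = -57500/6244 = -9.209.
k_D/k_U = (2.97×10^9/8.09×10^5)·exp(-9.209) = 3671 × 1.001×10^-4 = 0.368.

0.368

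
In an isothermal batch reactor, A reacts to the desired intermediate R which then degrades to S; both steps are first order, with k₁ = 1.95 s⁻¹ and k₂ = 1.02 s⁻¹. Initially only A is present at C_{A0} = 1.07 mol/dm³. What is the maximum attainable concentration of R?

0.526 mol/dm³

At the optimum, C_{R,max}/C_{A0} = (k₁/k₂)^[k₂/(k₂−k₁)].
= (1.95/1.02)^(1.02/(1.02−1.95)) = (1.912)^(-1.097) = 0.4913.
C_{R,max} = 0.4913×1.07 = 0.526 mol/dm³.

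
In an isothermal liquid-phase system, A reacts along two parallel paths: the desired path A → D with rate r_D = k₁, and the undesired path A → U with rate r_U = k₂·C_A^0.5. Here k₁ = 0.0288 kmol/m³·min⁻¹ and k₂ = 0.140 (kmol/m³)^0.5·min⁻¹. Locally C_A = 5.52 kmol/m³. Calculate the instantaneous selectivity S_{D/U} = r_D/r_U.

0.0876

S_{D/U} = r_D/r_U = (k₁)/(k₂·C_A^0.5) = (k₁/k₂)·C_A^-0.5.
= (0.0288) / (0.140×5.520^0.5) = 0.02880/0.3289 = 0.0876.
The undesired path is higher order in A, so low C_A (CSTR or dilute feed) favours D.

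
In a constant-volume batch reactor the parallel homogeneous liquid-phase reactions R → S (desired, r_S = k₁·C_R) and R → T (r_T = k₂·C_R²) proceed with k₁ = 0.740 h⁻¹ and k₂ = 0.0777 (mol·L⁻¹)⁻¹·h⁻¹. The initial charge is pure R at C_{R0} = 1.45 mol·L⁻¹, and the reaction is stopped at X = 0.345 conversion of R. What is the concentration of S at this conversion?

0.444 mol·L⁻¹

C_R = C_{R0}(1−X) = 0.9497 mol·L⁻¹.
Along a PFR/batch, dC_S/dC_R = −r_S/(r_S+r_T) = −k₁/(k₁+k₂·C_R).
Integrating from C_{R0} to C_R: C_S = (0.740/0.0777)·ln[(0.740+0.0777·1.45)/(0.740+0.0777·0.950)] = 9.524·ln(0.8527/0.8138) = 0.4444 mol·L⁻¹.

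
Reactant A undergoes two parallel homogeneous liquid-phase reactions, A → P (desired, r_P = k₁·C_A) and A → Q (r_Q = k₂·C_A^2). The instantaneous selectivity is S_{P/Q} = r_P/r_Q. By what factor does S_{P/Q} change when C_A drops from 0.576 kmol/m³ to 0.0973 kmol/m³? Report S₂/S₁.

5.92

S_{P/Q} = (k₁/k₂)·C_A⁻¹, so S₂/S₁ = (C_{A,2}/C_{A,1})⁻¹.
= 0.576/0.0973 = 5.92.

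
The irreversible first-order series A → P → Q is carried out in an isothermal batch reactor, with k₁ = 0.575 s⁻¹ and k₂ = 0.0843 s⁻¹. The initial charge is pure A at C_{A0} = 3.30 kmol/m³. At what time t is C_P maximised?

The intermediate peaks when r₁ = r₂, i.e. k₁e^(−k₁t) = k₂e^(−k₂t), giving t_opt = ln(k₂/k₁)/(k₂−k₁).
= ln(0.0843/0.575)/(0.0843−0.575) = ln(0.1466)/-0.4907 = -1.920/-0.4907 = 3.91 s.

3.91 s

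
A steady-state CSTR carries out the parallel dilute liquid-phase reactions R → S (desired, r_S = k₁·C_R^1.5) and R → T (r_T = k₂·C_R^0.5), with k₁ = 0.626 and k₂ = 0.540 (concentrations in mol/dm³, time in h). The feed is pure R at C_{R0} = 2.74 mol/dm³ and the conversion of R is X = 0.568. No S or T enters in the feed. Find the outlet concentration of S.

0.900 mol/dm³

Exit C_R = C_{R0}(1−X) = 2.74×0.432 = 1.184 mol/dm³.
In a CSTR the entire volume is at exit conditions, so r_S = 0.626×1.184^1.5 = 0.8062 and r_T = 0.540×1.184^0.5 = 0.5875.
Fraction of consumed R going to S: r_S/(r_S+r_T) = 0.5784.
C_S = 0.5784·C_{R0}·X = 0.5784×2.74×0.568 = 0.900 mol/dm³.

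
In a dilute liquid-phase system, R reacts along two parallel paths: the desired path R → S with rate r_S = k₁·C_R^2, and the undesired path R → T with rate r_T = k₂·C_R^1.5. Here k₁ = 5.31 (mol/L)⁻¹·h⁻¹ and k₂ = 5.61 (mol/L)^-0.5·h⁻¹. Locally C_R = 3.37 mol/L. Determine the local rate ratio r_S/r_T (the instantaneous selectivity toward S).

S_{S/T} = r_S/r_T = (k₁·C_R^2)/(k₂·C_R^1.5) = (k₁/k₂)·C_R^0.5.
= (5.31×3.370^2) / (5.61×3.370^1.5) = 60.31/34.71 = 1.74.
Since the desired path is higher order in R, keeping C_R high (PFR or concentrated feed) favours S.

1.74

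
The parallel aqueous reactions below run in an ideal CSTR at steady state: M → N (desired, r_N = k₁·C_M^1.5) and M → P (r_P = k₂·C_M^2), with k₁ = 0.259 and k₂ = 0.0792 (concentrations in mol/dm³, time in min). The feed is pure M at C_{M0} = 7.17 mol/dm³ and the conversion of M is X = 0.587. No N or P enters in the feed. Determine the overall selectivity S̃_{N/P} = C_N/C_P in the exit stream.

Exit C_M = C_{M0}(1−X) = 7.17×0.413 = 2.961 mol/dm³.
In a CSTR the entire volume is at exit conditions, so r_N = 0.259×2.961^1.5 = 1.320 and r_P = 0.0792×2.961^2 = 0.6945.
Overall selectivity = C_N/C_P = r_Nτ/(r_Pτ) = r_N/r_P = 1.90.

1.90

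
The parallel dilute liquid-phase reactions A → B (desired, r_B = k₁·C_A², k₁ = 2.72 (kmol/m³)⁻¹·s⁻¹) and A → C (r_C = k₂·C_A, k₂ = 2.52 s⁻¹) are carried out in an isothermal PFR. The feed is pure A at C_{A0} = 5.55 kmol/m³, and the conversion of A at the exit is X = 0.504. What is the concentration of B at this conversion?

C_A = C_{A0}(1−X) = 2.753 kmol/m³.
Along a PFR/batch, dC_C/dC_A = −r_C/(r_B+r_C) = −k₂/(k₂+k₁·C_A).
Integrating from C_{A0} to C_A: C_C = (2.52/2.72)·ln[(2.52+2.72·5.55)/(2.52+2.72·2.75)] = 0.9265·ln(17.62/10.01) = 0.5239 kmol/m³.
Then C_B = (C_{A0}−C_A) − C_C = 2.797 − 0.5239 = 2.273 kmol/m³.

2.27 kmol/m³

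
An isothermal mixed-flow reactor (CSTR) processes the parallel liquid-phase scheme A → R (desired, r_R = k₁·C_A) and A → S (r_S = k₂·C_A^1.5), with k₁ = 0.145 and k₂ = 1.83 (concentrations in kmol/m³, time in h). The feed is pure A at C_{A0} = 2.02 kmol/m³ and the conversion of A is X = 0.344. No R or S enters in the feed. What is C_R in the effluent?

0.0447 kmol/m³

Exit C_A = C_{A0}(1−X) = 2.02×0.656 = 1.325 kmol/m³.
Rates in a CSTR are evaluated at the outlet concentration: r_R = 0.145×1.325 = 0.1921, r_S = 1.83×1.325^1.5 = 2.791.
Fraction of consumed A going to R: r_R/(r_R+r_S) = 0.06440.
C_R = 0.06440·C_{A0}·X = 0.06440×2.02×0.344 = 0.0447 kmol/m³.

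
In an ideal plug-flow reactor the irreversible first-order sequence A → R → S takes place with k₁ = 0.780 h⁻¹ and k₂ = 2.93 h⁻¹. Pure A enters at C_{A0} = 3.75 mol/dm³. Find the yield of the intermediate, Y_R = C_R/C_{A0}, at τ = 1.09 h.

Solving the coupled first-order balances gives C_R(τ) = [k₁/(k₂−k₁)]·C_{A0}·(e^(−k₁τ) − e^(−k₂τ)).
e^(−k₁τ) = e^(−0.780×1.09) = e^(−0.8502) = 0.4273; e^(−k₂τ) = e^(−3.194) = 0.04102.
C_R = 0.780×3.75/(2.93−0.780) × (0.4273−0.04102) = 1.360×0.3863 = 0.5256 mol/dm³.
Y_R = C_R/C_{A0} = 0.5256/3.75 = 0.140.

0.140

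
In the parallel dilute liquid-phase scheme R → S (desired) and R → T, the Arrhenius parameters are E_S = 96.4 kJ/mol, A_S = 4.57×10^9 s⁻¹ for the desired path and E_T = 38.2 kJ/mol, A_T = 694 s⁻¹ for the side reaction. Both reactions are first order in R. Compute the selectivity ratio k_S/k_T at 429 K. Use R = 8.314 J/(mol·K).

0.539

With equal orders, S_{S/T} = k_S/k_T = (A_S/A_T)·exp[(E_T−E_S)/(RT)].
(E_T−E_S)/(RT) = (38.2−96.4)×10³/(8.314×429) = -58200/3567 = -16.32.
k_S/k_T = (4.57×10^9/694)·exp(-16.32) = 6.585×10^6 × 8.192×10^-8 = 0.539.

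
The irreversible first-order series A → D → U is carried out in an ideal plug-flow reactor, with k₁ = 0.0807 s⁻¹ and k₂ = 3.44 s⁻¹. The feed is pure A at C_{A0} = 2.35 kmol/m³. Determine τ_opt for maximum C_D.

1.12 s

For first-order series the maximum of C_D occurs at τ_opt = ln(k₂/k₁)/(k₂−k₁).
= ln(3.44/0.0807)/(3.44−0.0807) = ln(42.63)/3.359 = 3.752/3.359 = 1.12 s.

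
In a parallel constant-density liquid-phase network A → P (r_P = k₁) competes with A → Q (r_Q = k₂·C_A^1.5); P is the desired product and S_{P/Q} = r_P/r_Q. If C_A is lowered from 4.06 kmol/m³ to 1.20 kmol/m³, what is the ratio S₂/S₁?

6.22

S_{P/Q} = (k₁/k₂)·C_A^-1.5, so S₂/S₁ = (C_{A,2}/C_{A,1})^-1.5.
= (1.20/4.06)^(-1.5) = (0.2956)^(-1.5) = 6.22.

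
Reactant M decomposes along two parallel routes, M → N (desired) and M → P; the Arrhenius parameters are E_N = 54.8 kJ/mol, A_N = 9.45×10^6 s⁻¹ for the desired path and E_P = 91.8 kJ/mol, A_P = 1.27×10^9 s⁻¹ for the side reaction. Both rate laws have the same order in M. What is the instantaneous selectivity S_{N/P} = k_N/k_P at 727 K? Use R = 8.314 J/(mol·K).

k_N/k_P = (A_N/A_P)·exp[−(E_N−E_P)/(RT)] = (A_N/A_P)·exp[(E_P−E_N)/(RT)].
(E_P−E_N)/(RT) = (91.8−54.8)×10³/(8.314×727) = 37000/6044 = 6.121.
k_N/k_P = (9.45×10^6/1.27×10^9)·exp(6.121) = 0.007441 × 455.5 = 3.39.

3.39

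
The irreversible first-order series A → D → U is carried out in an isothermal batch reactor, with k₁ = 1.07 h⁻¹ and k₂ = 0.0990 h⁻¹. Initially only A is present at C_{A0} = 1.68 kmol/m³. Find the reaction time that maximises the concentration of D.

2.45 h

For first-order series the maximum of C_D occurs at t_opt = ln(k₂/k₁)/(k₂−k₁).
= ln(0.0990/1.07)/(0.0990−1.07) = ln(0.09252)/-0.9710 = -2.380/-0.9710 = 2.45 h.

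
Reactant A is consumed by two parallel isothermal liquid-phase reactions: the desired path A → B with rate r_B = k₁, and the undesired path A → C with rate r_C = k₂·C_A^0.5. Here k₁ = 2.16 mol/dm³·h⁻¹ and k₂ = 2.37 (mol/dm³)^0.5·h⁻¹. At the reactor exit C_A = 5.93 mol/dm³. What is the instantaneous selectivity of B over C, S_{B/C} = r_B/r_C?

S_{B/C} = r_B/r_C = (k₁)/(k₂·C_A^0.5) = (k₁/k₂)·C_A^-0.5.
= (2.16) / (2.37×5.930^0.5) = 2.160/5.771 = 0.374.

0.374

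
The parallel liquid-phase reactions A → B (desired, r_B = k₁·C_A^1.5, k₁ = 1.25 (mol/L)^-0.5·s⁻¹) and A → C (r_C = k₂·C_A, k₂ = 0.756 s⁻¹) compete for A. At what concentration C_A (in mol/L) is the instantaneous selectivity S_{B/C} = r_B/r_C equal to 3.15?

3.63 mol/L

S_{B/C} = (k₁/k₂)·C_A^0.5 ⇒ C_A = (S·k₂/k₁)^(2).
= (3.15×0.756/1.25)^(2) = (1.905)^(2) = 3.63 mol/L.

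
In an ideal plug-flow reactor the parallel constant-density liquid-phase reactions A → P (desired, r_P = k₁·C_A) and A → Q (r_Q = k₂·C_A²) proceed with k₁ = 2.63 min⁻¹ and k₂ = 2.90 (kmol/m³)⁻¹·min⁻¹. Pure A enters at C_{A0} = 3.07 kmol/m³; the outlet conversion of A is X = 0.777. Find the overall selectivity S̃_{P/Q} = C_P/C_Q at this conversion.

C_A = C_{A0}(1−X) = 0.6846 kmol/m³.
Along a PFR/batch, dC_P/dC_A = −r_P/(r_P+r_Q) = −k₁/(k₁+k₂·C_A).
Integrating from C_{A0} to C_A: C_P = (2.63/2.90)·ln[(2.63+2.90·3.07)/(2.63+2.90·0.685)] = 0.9069·ln(11.53/4.615) = 0.8306 kmol/m³.
C_Q = (C_{A0}−C_A)−C_P = 1.555 kmol/m³; S̃_{P/Q} = 0.8306/1.555 = 0.534.

0.534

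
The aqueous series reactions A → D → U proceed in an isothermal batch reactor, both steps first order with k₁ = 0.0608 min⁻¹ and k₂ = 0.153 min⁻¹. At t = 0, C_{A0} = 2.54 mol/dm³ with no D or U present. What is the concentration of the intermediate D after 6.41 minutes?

Solving the coupled first-order balances gives C_D(t) = [k₁/(k₂−k₁)]·C_{A0}·(e^(−k₁t) − e^(−k₂t)).
e^(−k₁t) = e^(−0.0608×6.41) = e^(−0.3897) = 0.6772; e^(−k₂t) = e^(−0.9807) = 0.3750.
C_D = 0.0608×2.54/(0.153−0.0608) × (0.6772−0.3750) = 1.675×0.3022 = 0.5062 mol/dm³.

0.506 mol/dm³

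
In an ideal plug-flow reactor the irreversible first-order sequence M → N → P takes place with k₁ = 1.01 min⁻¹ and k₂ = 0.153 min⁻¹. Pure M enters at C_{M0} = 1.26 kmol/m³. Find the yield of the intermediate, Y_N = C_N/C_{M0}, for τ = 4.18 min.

The intermediate concentration in a first-order A→B→C sequence is C_N = k₁C_{M0}(e^(−k₁τ) − e^(−k₂τ))/(k₂−k₁).
e^(−k₁τ) = e^(−1.01×4.18) = e^(−4.222) = 0.01467; e^(−k₂τ) = e^(−0.6395) = 0.5275.
C_N = 1.01×1.26/(0.153−1.01) × (0.01467−0.5275) = (-1.485)×(-0.5129) = 0.7616 kmol/m³.
Y_N = C_N/C_{M0} = 0.7616/1.26 = 0.604.

0.604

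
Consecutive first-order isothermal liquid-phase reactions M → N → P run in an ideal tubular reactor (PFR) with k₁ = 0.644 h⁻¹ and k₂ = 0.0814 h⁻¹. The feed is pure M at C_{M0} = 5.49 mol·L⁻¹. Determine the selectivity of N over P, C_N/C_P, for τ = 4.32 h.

For first-order series with pure M initially, C_N(τ) = k₁C_{M0}/(k₂−k₁)·(e^(−k₁τ) − e^(−k₂τ)).
e^(−k₁τ) = e^(−0.644×4.32) = e^(−2.782) = 0.06191; e^(−k₂τ) = e^(−0.3516) = 0.7035.
C_N = 0.644×5.49/(0.0814−0.644) × (0.06191−0.7035) = (-6.284)×(-0.6416) = 4.032 mol·L⁻¹.
C_M = C_{M0}e^(−k₁τ) = 0.3399 mol·L⁻¹, so C_P = C_{M0}−C_M−C_N = 1.118 mol·L⁻¹; C_N/C_P = 3.61.

3.61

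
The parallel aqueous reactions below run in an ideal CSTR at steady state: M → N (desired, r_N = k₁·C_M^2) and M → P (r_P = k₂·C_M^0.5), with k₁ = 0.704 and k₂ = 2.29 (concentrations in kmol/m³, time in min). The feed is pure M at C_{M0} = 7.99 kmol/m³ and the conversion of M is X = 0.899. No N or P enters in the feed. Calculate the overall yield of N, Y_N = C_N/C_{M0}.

0.164

Exit C_M = C_{M0}(1−X) = 7.99×0.101 = 0.8070 kmol/m³.
Rates in a CSTR are evaluated at the outlet concentration: r_N = 0.704×0.8070^2 = 0.4585, r_P = 2.29×0.8070^0.5 = 2.057.
Fraction of consumed M going to N: r_N/(r_N+r_P) = 0.1822.
C_N = 0.1822·C_{M0}·X = 0.1822×7.99×0.899 = 1.31 kmol/m³; Y_N = C_N/C_{M0} = 0.164.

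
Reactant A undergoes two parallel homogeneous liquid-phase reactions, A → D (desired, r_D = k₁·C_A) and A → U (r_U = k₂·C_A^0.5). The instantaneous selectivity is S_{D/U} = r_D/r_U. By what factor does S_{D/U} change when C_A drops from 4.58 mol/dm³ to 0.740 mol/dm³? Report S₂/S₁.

0.402

S_{D/U} = (k₁/k₂)·C_A^0.5, so S₂/S₁ = (C_{A,2}/C_{A,1})^0.5.
= (0.740/4.58)^0.5 = (0.1616)^0.5 = 0.402.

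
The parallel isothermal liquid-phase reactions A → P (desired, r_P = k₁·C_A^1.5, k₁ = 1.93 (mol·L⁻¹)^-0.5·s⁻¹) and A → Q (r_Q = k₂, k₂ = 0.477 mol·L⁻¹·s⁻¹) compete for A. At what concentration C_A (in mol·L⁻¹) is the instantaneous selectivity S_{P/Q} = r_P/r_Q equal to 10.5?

1.89 mol·L⁻¹

S_{P/Q} = (k₁/k₂)·C_A^1.5 ⇒ C_A = (S·k₂/k₁)^(1/1.5).
= (10.5×0.477/1.93)^(0.6667) = (2.595)^(0.6667) = 1.89 mol·L⁻¹.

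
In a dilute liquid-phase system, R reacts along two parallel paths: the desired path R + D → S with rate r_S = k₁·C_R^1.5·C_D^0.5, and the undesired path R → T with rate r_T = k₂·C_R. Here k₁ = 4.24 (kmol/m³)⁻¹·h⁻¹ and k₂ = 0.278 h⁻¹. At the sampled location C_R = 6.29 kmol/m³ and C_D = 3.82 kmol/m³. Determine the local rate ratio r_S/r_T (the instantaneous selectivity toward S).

74.8

S_{S/T} = r_S/r_T = (k₁·C_R^1.5·C_D^0.5)/(k₂·C_R) = (k₁/k₂)·C_R^0.5·C_D^0.5.
= (4.24×6.290^1.5×3.820^0.5) / (0.278×6.290) = 130.7/1.749 = 74.8.
Since the desired path is higher order in R, keeping C_R high (PFR or concentrated feed) favours S.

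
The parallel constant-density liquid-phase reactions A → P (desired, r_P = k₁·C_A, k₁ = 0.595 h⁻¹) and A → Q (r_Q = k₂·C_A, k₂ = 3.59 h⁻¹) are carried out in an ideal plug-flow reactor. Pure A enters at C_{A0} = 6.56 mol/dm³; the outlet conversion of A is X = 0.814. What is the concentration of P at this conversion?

0.759 mol/dm³

C_A = C_{A0}(1−X) = 1.220 mol/dm³.
Both paths are first order in A, so the instantaneous fraction to P is constant: dC_P/d(−C_A) = k₁/(k₁+k₂) = 0.1422.
C_P = 0.1422·(C_{A0}−C_A) = 0.1422×5.340 = 0.759 mol/dm³.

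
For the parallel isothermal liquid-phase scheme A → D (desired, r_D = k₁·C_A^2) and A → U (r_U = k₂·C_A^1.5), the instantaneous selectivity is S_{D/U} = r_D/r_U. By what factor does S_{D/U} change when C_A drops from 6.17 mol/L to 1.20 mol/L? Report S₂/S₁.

S_{D/U} = (k₁/k₂)·C_A^0.5, so S₂/S₁ = (C_{A,2}/C_{A,1})^0.5.
= (1.20/6.17)^0.5 = (0.1945)^0.5 = 0.441.

0.441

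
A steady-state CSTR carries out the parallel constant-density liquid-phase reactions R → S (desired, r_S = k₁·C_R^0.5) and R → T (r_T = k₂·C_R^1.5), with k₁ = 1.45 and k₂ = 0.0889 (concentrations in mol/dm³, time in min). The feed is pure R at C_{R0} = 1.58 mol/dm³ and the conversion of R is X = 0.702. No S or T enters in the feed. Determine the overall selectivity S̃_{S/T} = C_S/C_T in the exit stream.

34.6

Exit C_R = C_{R0}(1−X) = 1.58×0.298 = 0.4708 mol/dm³.
A CSTR operates uniformly at the exit composition, giving r_S = 0.9950 and r_T = 0.02872 (each k·C_R^n at C_R = 0.4708).
Overall selectivity = C_S/C_T = r_Sτ/(r_Tτ) = r_S/r_T = 34.6.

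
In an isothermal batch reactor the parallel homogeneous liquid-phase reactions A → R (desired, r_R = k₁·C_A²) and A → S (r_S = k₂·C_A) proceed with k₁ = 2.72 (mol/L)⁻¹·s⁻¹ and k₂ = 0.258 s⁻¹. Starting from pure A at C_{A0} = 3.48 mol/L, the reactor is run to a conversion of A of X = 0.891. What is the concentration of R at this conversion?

C_A = C_{A0}(1−X) = 0.3793 mol/L.
Along a PFR/batch, dC_S/dC_A = −r_S/(r_R+r_S) = −k₂/(k₂+k₁·C_A).
Integrating from C_{A0} to C_A: C_S = (0.258/2.72)·ln[(0.258+2.72·3.48)/(0.258+2.72·0.379)] = 0.09485·ln(9.724/1.290) = 0.1916 mol/L.
Then C_R = (C_{A0}−C_A) − C_S = 3.101 − 0.1916 = 2.909 mol/L.

2.91 mol/L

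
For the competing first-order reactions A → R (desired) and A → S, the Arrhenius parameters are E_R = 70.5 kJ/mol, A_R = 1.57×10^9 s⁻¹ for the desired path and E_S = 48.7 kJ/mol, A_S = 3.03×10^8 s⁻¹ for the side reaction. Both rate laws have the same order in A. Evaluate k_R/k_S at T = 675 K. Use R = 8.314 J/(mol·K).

k_R/k_S = (A_R/A_S)·exp[−(E_R−E_S)/(RT)] = (A_R/A_S)·exp[(E_S−E_R)/(RT)].
(E_S−E_R)/(RT) = (48.7−70.5)×10³/(8.314×675) = -21800/5612 = -3.885.
k_R/k_S = (1.57×10^9/3.03×10^8)·exp(-3.885) = 5.182 × 0.02056 = 0.107.

0.107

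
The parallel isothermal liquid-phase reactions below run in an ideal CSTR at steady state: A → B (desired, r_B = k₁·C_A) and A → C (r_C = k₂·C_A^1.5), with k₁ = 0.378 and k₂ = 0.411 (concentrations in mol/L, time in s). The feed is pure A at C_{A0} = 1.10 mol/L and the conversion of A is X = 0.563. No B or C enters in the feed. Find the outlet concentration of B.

0.353 mol/L

Exit C_A = C_{A0}(1−X) = 1.10×0.437 = 0.4807 mol/L.
A CSTR operates uniformly at the exit composition, giving r_B = 0.1817 and r_C = 0.1370 (each k·C_A^n at C_A = 0.4807).
Fraction of consumed A going to B: r_B/(r_B+r_C) = 0.5702.
C_B = 0.5702·C_{A0}·X = 0.5702×1.10×0.563 = 0.353 mol/L.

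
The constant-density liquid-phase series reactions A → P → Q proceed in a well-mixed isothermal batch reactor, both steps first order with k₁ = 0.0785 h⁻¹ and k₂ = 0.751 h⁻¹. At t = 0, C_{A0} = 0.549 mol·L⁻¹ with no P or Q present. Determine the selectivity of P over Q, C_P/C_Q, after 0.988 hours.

2.36

For first-order series with pure A initially, C_P(t) = k₁C_{A0}/(k₂−k₁)·(e^(−k₁t) − e^(−k₂t)).
e^(−k₁t) = e^(−0.0785×0.988) = e^(−0.07756) = 0.9254; e^(−k₂t) = e^(−0.7420) = 0.4762.
C_P = 0.0785×0.549/(0.751−0.0785) × (0.9254−0.4762) = 0.06408×0.4492 = 0.02879 mol·L⁻¹.
C_A = C_{A0}e^(−k₁t) = 0.5080 mol·L⁻¹, so C_Q = C_{A0}−C_A−C_P = 0.01218 mol·L⁻¹; C_P/C_Q = 2.36.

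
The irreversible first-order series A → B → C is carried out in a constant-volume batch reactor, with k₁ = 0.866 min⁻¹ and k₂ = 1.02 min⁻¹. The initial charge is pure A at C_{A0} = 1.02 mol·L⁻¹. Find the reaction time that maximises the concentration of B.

1.06 min

Setting dC_B/dt = 0 gives t_opt = ln(k₂/k₁)/(k₂−k₁).
= ln(1.02/0.866)/(1.02−0.866) = ln(1.178)/0.1540 = 0.1637/0.1540 = 1.06 min.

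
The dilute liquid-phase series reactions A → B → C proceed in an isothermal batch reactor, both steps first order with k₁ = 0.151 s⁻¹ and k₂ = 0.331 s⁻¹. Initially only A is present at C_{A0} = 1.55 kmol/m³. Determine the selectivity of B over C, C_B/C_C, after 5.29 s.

The intermediate concentration in a first-order A→B→C sequence is C_B = k₁C_{A0}(e^(−k₁t) − e^(−k₂t))/(k₂−k₁).
e^(−k₁t) = e^(−0.151×5.29) = e^(−0.7988) = 0.4499; e^(−k₂t) = e^(−1.751) = 0.1736.
C_B = 0.151×1.55/(0.331−0.151) × (0.4499−0.1736) = 1.300×0.2763 = 0.3592 kmol/m³.
C_A = C_{A0}e^(−k₁t) = 0.6973 kmol/m³, so C_C = C_{A0}−C_A−C_B = 0.4935 kmol/m³; C_B/C_C = 0.728.

0.728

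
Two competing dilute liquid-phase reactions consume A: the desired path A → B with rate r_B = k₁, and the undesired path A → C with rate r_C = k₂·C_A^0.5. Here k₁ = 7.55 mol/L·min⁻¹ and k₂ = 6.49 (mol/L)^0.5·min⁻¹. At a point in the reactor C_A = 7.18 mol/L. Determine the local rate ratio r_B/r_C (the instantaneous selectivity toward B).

0.434

S_{B/C} = r_B/r_C = (k₁)/(k₂·C_A^0.5) = (k₁/k₂)·C_A^-0.5.
= (7.55) / (6.49×7.180^0.5) = 7.550/17.39 = 0.434.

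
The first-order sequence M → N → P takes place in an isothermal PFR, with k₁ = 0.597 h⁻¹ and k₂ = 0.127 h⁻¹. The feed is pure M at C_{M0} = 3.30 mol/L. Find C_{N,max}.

2.17 mol/L

For a first-order series the maximum intermediate yield is C_{N,max}/C_{M0} = (k₁/k₂)^[k₂/(k₂−k₁)].
= (0.597/0.127)^(0.127/(0.127−0.597)) = (4.701)^(-0.2702) = 0.6582.
C_{N,max} = 0.6582×3.30 = 2.17 mol/L.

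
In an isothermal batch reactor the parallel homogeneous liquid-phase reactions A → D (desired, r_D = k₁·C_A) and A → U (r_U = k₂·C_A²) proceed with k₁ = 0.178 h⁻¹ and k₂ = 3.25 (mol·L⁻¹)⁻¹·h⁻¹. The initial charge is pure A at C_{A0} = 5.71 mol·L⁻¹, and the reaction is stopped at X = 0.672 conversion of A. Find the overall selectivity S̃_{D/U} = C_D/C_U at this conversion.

0.0159

C_A = C_{A0}(1−X) = 1.873 mol·L⁻¹.
Along a PFR/batch, dC_D/dC_A = −r_D/(r_D+r_U) = −k₁/(k₁+k₂·C_A).
Integrating from C_{A0} to C_A: C_D = (0.178/3.25)·ln[(0.178+3.25·5.71)/(0.178+3.25·1.87)] = 0.05477·ln(18.74/6.265) = 0.06000 mol·L⁻¹.
C_U = (C_{A0}−C_A)−C_D = 3.777 mol·L⁻¹; S̃_{D/U} = 0.06000/3.777 = 0.0159.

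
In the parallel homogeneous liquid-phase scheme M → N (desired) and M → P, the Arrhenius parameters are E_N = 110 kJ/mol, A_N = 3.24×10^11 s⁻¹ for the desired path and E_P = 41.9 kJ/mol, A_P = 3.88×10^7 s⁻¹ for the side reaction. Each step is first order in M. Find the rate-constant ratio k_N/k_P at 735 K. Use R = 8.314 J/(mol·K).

k_N/k_P = (A_N/A_P)·exp[−(E_N−E_P)/(RT)] = (A_N/A_P)·exp[(E_P−E_N)/(RT)].
(E_P−E_N)/(RT) = (41.9−110)×10³/(8.314×735) = -68100/6111 = -11.14.
k_N/k_P = (3.24×10^11/3.88×10^7)·exp(-11.14) = 8351 × 1.446×10^-5 = 0.121.

0.121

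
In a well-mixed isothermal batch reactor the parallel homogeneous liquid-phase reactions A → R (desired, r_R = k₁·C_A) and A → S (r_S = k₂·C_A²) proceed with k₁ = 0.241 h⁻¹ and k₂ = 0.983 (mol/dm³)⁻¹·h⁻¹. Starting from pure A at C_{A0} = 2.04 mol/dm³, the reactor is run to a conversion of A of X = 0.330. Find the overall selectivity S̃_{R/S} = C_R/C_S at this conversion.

0.146

C_A = C_{A0}(1−X) = 1.367 mol/dm³.
Along a PFR/batch, dC_R/dC_A = −r_R/(r_R+r_S) = −k₁/(k₁+k₂·C_A).
Integrating from C_{A0} to C_A: C_R = (0.241/0.983)·ln[(0.241+0.983·2.04)/(0.241+0.983·1.37)] = 0.2452·ln(2.246/1.585) = 0.08556 mol/dm³.
C_S = (C_{A0}−C_A)−C_R = 0.5876 mol/dm³; S̃_{R/S} = 0.08556/0.5876 = 0.146.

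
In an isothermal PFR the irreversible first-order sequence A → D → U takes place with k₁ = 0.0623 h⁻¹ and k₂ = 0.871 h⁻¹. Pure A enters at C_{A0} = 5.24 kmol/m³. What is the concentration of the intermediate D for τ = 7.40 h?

The intermediate concentration in a first-order A→B→C sequence is C_D = k₁C_{A0}(e^(−k₁τ) − e^(−k₂τ))/(k₂−k₁).
e^(−k₁τ) = e^(−0.0623×7.40) = e^(−0.4610) = 0.6306; e^(−k₂τ) = e^(−6.445) = 0.001588.
C_D = 0.0623×5.24/(0.871−0.0623) × (0.6306−0.001588) = 0.4037×0.6291 = 0.2539 kmol/m³.

0.254 kmol/m³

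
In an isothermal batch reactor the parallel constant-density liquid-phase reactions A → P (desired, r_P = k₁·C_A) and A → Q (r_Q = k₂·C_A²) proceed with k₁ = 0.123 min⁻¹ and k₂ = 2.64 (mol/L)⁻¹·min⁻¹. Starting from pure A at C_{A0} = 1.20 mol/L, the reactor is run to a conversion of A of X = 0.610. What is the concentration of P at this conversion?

0.0412 mol/L

C_A = C_{A0}(1−X) = 0.4680 mol/L.
Along a PFR/batch, dC_P/dC_A = −r_P/(r_P+r_Q) = −k₁/(k₁+k₂·C_A).
Integrating from C_{A0} to C_A: C_P = (0.123/2.64)·ln[(0.123+2.64·1.20)/(0.123+2.64·0.468)] = 0.04659·ln(3.291/1.359) = 0.04122 mol/L.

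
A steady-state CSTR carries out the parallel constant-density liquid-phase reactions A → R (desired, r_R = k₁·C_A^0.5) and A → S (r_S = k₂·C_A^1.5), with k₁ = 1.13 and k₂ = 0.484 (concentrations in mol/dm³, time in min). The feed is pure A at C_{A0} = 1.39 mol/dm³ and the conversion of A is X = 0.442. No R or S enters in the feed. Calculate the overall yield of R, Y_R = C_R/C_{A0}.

Exit C_A = C_{A0}(1−X) = 1.39×0.558 = 0.7756 mol/dm³.
A CSTR operates uniformly at the exit composition, giving r_R = 0.9952 and r_S = 0.3306 (each k·C_A^n at C_A = 0.7756).
Fraction of consumed A going to R: r_R/(r_R+r_S) = 0.7506.
C_R = 0.7506·C_{A0}·X = 0.7506×1.39×0.442 = 0.461 mol/dm³; Y_R = C_R/C_{A0} = 0.332.

0.332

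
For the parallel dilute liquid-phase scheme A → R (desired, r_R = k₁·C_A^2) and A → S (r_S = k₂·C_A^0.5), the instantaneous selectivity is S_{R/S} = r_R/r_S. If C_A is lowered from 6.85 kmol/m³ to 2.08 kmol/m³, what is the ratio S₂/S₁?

S_{R/S} = (k₁/k₂)·C_A^1.5, so S₂/S₁ = (C_{A,2}/C_{A,1})^1.5.
= (2.08/6.85)^1.5 = (0.3036)^1.5 = 0.167.
Selectivity toward R falls as C_A falls — high-concentration operation is favoured.

0.167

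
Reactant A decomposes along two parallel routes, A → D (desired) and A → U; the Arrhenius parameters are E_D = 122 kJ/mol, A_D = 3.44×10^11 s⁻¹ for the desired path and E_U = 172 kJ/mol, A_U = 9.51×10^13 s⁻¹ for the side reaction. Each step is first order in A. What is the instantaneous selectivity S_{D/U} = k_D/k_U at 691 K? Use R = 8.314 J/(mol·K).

21.8

k_D/k_U = (A_D/A_U)·exp[−(E_D−E_U)/(RT)] = (A_D/A_U)·exp[(E_U−E_D)/(RT)].
(E_U−E_D)/(RT) = (172−122)×10³/(8.314×691) = 50000/5745 = 8.703.
k_D/k_U = (3.44×10^11/9.51×10^13)·exp(8.703) = 0.003617 × 6023 = 21.8.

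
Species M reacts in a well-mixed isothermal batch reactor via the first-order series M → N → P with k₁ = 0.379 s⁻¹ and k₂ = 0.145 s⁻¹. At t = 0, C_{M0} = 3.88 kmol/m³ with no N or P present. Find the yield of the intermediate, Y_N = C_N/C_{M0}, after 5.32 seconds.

0.533

The intermediate concentration in a first-order A→B→C sequence is C_N = k₁C_{M0}(e^(−k₁t) − e^(−k₂t))/(k₂−k₁).
e^(−k₁t) = e^(−0.379×5.32) = e^(−2.016) = 0.1331; e^(−k₂t) = e^(−0.7714) = 0.4624.
C_N = 0.379×3.88/(0.145−0.379) × (0.1331−0.4624) = (-6.284)×(-0.3292) = 2.069 kmol/m³.
Y_N = C_N/C_{M0} = 2.069/3.88 = 0.533.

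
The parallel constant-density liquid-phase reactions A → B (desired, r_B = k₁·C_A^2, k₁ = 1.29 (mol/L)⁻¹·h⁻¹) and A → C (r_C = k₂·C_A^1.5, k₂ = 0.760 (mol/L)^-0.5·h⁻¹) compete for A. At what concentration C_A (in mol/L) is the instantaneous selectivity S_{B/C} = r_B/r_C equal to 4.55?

S_{B/C} = (k₁/k₂)·C_A^0.5 ⇒ C_A = (S·k₂/k₁)^(2).
= (4.55×0.760/1.29)^(2) = (2.681)^(2) = 7.19 mol/L.

7.19 mol/L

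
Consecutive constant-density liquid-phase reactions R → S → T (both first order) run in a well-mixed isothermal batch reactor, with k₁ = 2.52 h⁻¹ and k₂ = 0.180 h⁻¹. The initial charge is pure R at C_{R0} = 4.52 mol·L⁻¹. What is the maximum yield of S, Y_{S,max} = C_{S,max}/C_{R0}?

For a first-order series the maximum intermediate yield is C_{S,max}/C_{R0} = (k₁/k₂)^[k₂/(k₂−k₁)].
= (2.52/0.180)^(0.180/(0.180−2.52)) = (14.00)^(-0.07692) = 0.8163.

0.816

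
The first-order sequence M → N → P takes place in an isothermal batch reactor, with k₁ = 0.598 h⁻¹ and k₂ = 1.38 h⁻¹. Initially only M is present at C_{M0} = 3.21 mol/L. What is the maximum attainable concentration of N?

Evaluating C_N at t_opt = ln(k₂/k₁)/(k₂−k₁) gives C_{N,max}/C_{M0} = (k₁/k₂)^[k₂/(k₂−k₁)].
= (0.598/1.38)^(1.38/(1.38−0.598)) = (0.4333)^(1.765) = 0.2286.
C_{N,max} = 0.2286×3.21 = 0.734 mol/L.

0.734 mol/L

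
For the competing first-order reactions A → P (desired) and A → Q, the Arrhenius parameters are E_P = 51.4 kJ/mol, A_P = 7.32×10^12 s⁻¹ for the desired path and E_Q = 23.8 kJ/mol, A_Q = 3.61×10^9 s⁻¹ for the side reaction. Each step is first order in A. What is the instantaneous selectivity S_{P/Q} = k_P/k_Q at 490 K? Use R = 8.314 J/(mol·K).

2.32

k_P/k_Q = (A_P/A_Q)·exp[−(E_P−E_Q)/(RT)] = (A_P/A_Q)·exp[(E_Q−E_P)/(RT)].
(E_Q−E_P)/(RT) = (23.8−51.4)×10³/(8.314×490) = -27600/4074 = -6.775.
k_P/k_Q = (7.32×10^12/3.61×10^9)·exp(-6.775) = 2028 × 0.001142 = 2.32.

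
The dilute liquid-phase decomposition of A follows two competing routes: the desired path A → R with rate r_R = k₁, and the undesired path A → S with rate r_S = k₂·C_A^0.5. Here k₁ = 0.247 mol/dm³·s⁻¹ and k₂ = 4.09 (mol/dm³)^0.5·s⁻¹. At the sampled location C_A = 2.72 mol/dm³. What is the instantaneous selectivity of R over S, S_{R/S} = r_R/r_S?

0.0366

S_{R/S} = r_R/r_S = (k₁)/(k₂·C_A^0.5) = (k₁/k₂)·C_A^-0.5.
= (0.247) / (4.09×2.720^0.5) = 0.2470/6.745 = 0.0366.
The undesired path is higher order in A, so low C_A (CSTR or dilute feed) favours R.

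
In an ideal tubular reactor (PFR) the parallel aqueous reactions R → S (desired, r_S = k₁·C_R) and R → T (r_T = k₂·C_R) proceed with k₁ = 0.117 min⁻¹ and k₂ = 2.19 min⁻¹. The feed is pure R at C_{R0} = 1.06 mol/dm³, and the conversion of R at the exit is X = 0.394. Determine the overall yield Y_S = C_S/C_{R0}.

C_R = C_{R0}(1−X) = 0.6424 mol/dm³.
Both paths are first order in R, so the instantaneous fraction to S is constant: dC_S/d(−C_R) = k₁/(k₁+k₂) = 0.05072.
C_S = 0.05072·(C_{R0}−C_R) = 0.05072×0.4176 = 0.0212 mol/dm³.
Y_S = C_S/C_{R0} = 0.02118/1.06 = 0.0200.

0.0200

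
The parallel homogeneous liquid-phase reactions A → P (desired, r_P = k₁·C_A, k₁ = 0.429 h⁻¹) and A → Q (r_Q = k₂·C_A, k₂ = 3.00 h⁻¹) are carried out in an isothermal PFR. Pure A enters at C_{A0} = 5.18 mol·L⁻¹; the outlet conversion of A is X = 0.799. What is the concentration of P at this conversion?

0.518 mol·L⁻¹

C_A = C_{A0}(1−X) = 1.041 mol·L⁻¹.
Both paths are first order in A, so the instantaneous fraction to P is constant: dC_P/d(−C_A) = k₁/(k₁+k₂) = 0.1251.
C_P = 0.1251·(C_{A0}−C_A) = 0.1251×4.139 = 0.518 mol·L⁻¹.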